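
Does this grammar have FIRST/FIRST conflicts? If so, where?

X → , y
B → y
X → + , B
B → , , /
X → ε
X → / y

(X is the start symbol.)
No FIRST/FIRST conflicts.

Productions for X:
  X → , y: FIRST = { ',' }
  X → + , B: FIRST = { '+' }
  X → ε: FIRST = { ε }
  X → / y: FIRST = { '/' }
Productions for B:
  B → y: FIRST = { 'y' }
  B → , , /: FIRST = { ',' }

All alternatives of each non-terminal have pairwise disjoint FIRST sets.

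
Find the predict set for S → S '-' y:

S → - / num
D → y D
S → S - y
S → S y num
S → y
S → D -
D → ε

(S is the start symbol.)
PREDICT(S → S '-' y) = (FIRST(RHS) \ {ε}) ∪ (FOLLOW(S) if ε ∈ FIRST(RHS), i.e. RHS ⇒* ε)
FIRST(S) = { '-', 'y' }
FIRST(S '-' y) = { '-', 'y' }
ε ∉ FIRST(S '-' y), so FOLLOW(S) is not added.
PREDICT(S → S '-' y) = { '-', 'y' }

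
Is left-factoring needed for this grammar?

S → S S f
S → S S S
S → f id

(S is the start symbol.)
Left-factoring is needed when two productions for the same non-terminal
share a common prefix on the right-hand side.

Productions for S:
  S → S S f
  S → S S S
  S → f id

Found common prefix 'S S' in productions for S

Answer: Yes, S has productions with common prefix 'S S'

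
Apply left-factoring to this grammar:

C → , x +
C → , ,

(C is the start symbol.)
Left-factoring transforms A → αβ₁ | αβ₂ into A → αA' and A' → β₁ | β₂
(α is the longest common prefix among the alternatives). Repeat until
no nonterminal has two alternatives with a common prefix.

Round 1: C has alternatives sharing prefix ','. Introduce C': C → , C'
  Add: C' → x +
  Add: C' → ,

No remaining common prefixes — done.

Resulting grammar:
C → , C'
C' → x +
C' → ,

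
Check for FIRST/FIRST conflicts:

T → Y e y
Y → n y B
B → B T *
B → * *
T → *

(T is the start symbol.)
Yes. B → B T '*' / B → '*' '*' on { '*' }

FIRST sets of the non-terminals at (or reachable through a nullable prefix from) the front of some alternative:
  FIRST(Y) = { 'n' }
  FIRST(B) = { '*' }

Productions for T:
  T → Y e y: FIRST = { 'n' }
  T → *: FIRST = { '*' }
Productions for B:
  B → B T *: FIRST = { '*' }
  B → * *: FIRST = { '*' }
Y has only one production, so no FIRST/FIRST conflict is possible there.

Conflict for B: B → B T * and B → * *
  Overlap: { '*' }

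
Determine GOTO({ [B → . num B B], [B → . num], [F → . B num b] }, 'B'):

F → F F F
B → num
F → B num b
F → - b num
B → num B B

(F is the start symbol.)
{ [F → B . num b] }

GOTO(I, 'B') = CLOSURE({ [A → αX.β] : [A → α.Xβ] ∈ I, X = 'B' })

Items with dot before 'B', with the dot advanced:
  [F → . B num b] → [F → B . num b]
Closure adds nothing (no advanced item has the dot before a non-terminal).

GOTO = { [F → B . num b] }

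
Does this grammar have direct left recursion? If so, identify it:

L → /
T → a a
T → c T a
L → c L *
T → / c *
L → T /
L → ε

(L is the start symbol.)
Direct left recursion occurs when N → N α for some non-terminal N (the right-hand side begins with the left-hand side itself).

L → /: starts with '/'
T → a a: starts with a
T → c T a: starts with c
L → c L *: starts with c
T → / c *: starts with '/'
L → T /: starts with T
L → ε: starts with ε

No direct left recursion found.

Answer: No direct left recursion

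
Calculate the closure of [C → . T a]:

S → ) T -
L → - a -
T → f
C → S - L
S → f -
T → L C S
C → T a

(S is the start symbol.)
To compute CLOSURE, for each item [A → α.Bβ] where B is a non-terminal, add [B → .γ] for all productions B → γ; repeat for the newly added items until nothing changes.

Start with: [C → . T a]
  [C → . T a] has the dot before T: add [T → . f], [T → . L C S]
  [T → . L C S] has the dot before L: add [L → . - a -]
No further items can be added.

CLOSURE = { [C → . T a], [L → . - a -], [T → . L C S], [T → . f] }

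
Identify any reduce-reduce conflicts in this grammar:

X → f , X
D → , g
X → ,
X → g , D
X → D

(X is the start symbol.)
No reduce-reduce conflicts

A reduce-reduce conflict occurs when an LR(0) state has two complete items [A → α .] and [B → β .] — both call for a reduction, and with no lookahead the parser cannot choose between them.

Augment with X' → X and build the canonical LR(0) collection (I0 = CLOSURE({[X' → . X]}), then GOTO on every symbol after a dot until no new states appear). It has 12 states:
  I0: { [D → . , g], [X → . ,], [X → . D], [X → . f , X], [X → . g , D], [X' → . X] }  — shift
  I1: { [D → , . g], [X → , .] }  — shift, reduce
  I2: { [X → D .] }  — reduce
  I3: { [X' → X .] }  — accept
  I4: { [X → f . , X] }  — shift
  I5: { [X → g . , D] }  — shift
  I6: { [D → . , g], [X → g , . D] }  — shift
  I7: { [D → , . g] }  — shift
  I8: { [X → g , D .] }  — reduce
  I9: { [D → , g .] }  — reduce
  I10: { [D → . , g], [X → . ,], [X → . D], [X → . f , X], [X → . g , D], [X → f , . X] }  — shift
  I11: { [X → f , X .] }  — reduce

No state contains more than one complete item.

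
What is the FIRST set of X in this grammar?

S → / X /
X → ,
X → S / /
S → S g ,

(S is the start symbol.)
To compute FIRST(X), examine every production with X on the left-hand side, reading each right-hand side left to right until a non-nullable symbol is reached.

FIRST sets of the other non-terminals involved (by the same procedure, iterated to a fixed point):
  FIRST(S) = { '/' }

From X → ,:
  - ',' is a terminal: add ',' and stop
From X → S / /:
  - S is a non-terminal: add FIRST(S) \ {ε} = { '/' }
    S is not nullable, so stop

Collecting: FIRST(X) = { ',', '/' }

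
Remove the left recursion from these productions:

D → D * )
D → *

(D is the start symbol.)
D → * D'
D' → * ) D'
D' → ε

D is directly left-recursive. The standard transformation for
  A → A α₁ | ... | A α_m | β₁ | ... | β_n
is
  A  → β₁ A' | ... | β_n A'
  A' → α₁ A' | ... | α_m A' | ε

D → * becomes D → * D'
D → D * ) becomes D' → * ) D'
Add D' → ε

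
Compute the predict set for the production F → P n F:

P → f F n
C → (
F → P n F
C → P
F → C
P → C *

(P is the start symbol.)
PREDICT(F → P n F) = (FIRST(RHS) \ {ε}) ∪ (FOLLOW(F) if ε ∈ FIRST(RHS), i.e. RHS ⇒* ε)
FIRST(P) = { '(', 'f' }
FIRST(P n F) = { '(', 'f' }
ε ∉ FIRST(P n F), so FOLLOW(F) is not added.
PREDICT(F → P n F) = { '(', 'f' }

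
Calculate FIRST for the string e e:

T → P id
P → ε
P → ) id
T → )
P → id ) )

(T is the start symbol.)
{ 'e' }

To compute FIRST(e e), process the symbols left to right:
Symbol e is a terminal. Add 'e' and stop.
FIRST(e e) = { 'e' }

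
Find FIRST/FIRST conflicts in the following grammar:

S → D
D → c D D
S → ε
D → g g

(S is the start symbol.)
A FIRST/FIRST conflict occurs when two productions N → α and N → β for the same non-terminal have FIRST(α) ∩ FIRST(β) ≠ ∅ (with ε ∈ FIRST of a nullable right-hand side, so two nullable alternatives also conflict).

FIRST sets of the non-terminals at (or reachable through a nullable prefix from) the front of some alternative:
  FIRST(D) = { 'c', 'g' }

Productions for S:
  S → D: FIRST = { 'c', 'g' }
  S → ε: FIRST = { ε }
Productions for D:
  D → c D D: FIRST = { 'c' }
  D → g g: FIRST = { 'g' }

All alternatives of each non-terminal have pairwise disjoint FIRST sets.

Answer: No FIRST/FIRST conflicts.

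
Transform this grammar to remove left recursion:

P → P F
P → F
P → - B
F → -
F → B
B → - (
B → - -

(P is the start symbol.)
P is directly left-recursive. The standard transformation for
  A → A α₁ | ... | A α_m | β₁ | ... | β_n
is
  A  → β₁ A' | ... | β_n A'
  A' → α₁ A' | ... | α_m A' | ε

P → F becomes P → F P'
P → - B becomes P → - B P'
P → P F becomes P' → F P'
Add P' → ε

Productions for other non-terminals are unchanged:
  F → -
  F → B
  B → - (
  B → - -

Resulting grammar:
P → F P'
P → - B P'
P' → F P'
P' → ε
F → -
F → B
B → - (
B → - -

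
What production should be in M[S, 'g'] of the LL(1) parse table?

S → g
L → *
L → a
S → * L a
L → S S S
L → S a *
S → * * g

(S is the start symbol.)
S → g

To find M[S, 'g'], we find productions for S where 'g' is in the predict set (PREDICT(N → α) = (FIRST(α) \ {ε}) ∪ (FOLLOW(N) if α ⇒* ε)).

S → g: PREDICT = { 'g' }
  'g' is in predict set, so this production goes in M[S, 'g']
S → * L a: PREDICT = { '*' }
S → * * g: PREDICT = { '*' }

M[S, 'g'] = S → g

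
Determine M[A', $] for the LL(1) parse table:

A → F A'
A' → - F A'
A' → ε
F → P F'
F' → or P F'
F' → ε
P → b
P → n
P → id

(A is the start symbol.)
A' → ε

To find M[A', $], we find productions for A' where $ is in the predict set (PREDICT(N → α) = (FIRST(α) \ {ε}) ∪ (FOLLOW(N) if α ⇒* ε)).

Relevant sets:
  FOLLOW(A') = { $ }

A' → - F A': PREDICT = { '-' }
A' → ε: PREDICT = { $ }
  $ is in predict set, so this production goes in M[A', $]

M[A', $] = A' → ε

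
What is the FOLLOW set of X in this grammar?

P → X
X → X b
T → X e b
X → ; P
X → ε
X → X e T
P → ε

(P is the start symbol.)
To compute FOLLOW(X), find every occurrence of X on a right-hand side N → α X β: add FIRST(β) \ {ε}, and if β is empty or nullable also add FOLLOW(N). Iterate to a fixed point.

In P → X: X is at the end, add FOLLOW(P)
In X → X b: X is followed by b, add FIRST(b) \ {ε} = { 'b' }
In T → X e b: X is followed by e b, add FIRST(e b) \ {ε} = { 'e' }
In X → X e T: X is followed by e T, add FIRST(e T) \ {ε} = { 'e' }

The FOLLOW sets referred to above (computed the same way, to a fixed point):
  FOLLOW(P) = { $, 'b', 'e' }

Taking the union: FOLLOW(X) = { $, 'b', 'e' }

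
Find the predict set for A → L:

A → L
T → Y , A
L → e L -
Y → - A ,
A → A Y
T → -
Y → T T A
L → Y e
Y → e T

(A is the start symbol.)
{ '-', 'e' }

PREDICT(A → L) = (FIRST(RHS) \ {ε}) ∪ (FOLLOW(A) if ε ∈ FIRST(RHS), i.e. RHS ⇒* ε)
FIRST(L) = { '-', 'e' }
FIRST(L) = { '-', 'e' }
ε ∉ FIRST(L), so FOLLOW(A) is not added.
PREDICT(A → L) = { '-', 'e' }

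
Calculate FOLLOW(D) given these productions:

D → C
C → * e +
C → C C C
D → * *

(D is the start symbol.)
To compute FOLLOW(D), find every occurrence of D on a right-hand side N → α D β: add FIRST(β) \ {ε}, and if β is empty or nullable also add FOLLOW(N). Iterate to a fixed point.

D is the start symbol, so $ ∈ FOLLOW(D).
D does not occur on any right-hand side.

Taking the union: FOLLOW(D) = { $ }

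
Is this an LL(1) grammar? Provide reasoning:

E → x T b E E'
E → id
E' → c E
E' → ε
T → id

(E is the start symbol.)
No. Predict set conflict for E': { 'c' }

A grammar is LL(1) if for each non-terminal N with multiple productions, the predict sets of those productions are pairwise disjoint, where PREDICT(N → α) = (FIRST(α) \ {ε}) ∪ (FOLLOW(N) if α ⇒* ε).

Relevant sets:
  FOLLOW(E') = { $, 'c' }

For E:
  PREDICT(E → x T b E E') = { 'x' }
  PREDICT(E → id) = { 'id' }
For E':
  PREDICT(E' → c E) = { 'c' }
  PREDICT(E' → ε) = { $, 'c' }
T has a single production, so nothing to check there.

Conflict found: Predict set conflict for E': { 'c' }
The grammar is NOT LL(1).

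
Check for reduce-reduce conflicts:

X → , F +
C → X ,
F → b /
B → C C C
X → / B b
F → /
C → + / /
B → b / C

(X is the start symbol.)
No reduce-reduce conflicts

Augment with X' → X and build the canonical LR(0) collection (I0 = CLOSURE({[X' → . X]}), then GOTO on every symbol after a dot until no new states appear). It has 22 states:
  I0: { [X → . , F +], [X → . / B b], [X' → . X] }  — shift
  I1: { [F → . /], [F → . b /], [X → , . F +] }  — shift
  I2: { [B → . C C C], [B → . b / C], [C → . + / /], [C → . X ,], [X → . , F +], [X → . / B b], [X → / . B b] }  — shift
  I3: { [X' → X .] }  — accept
  I4: { [C → + . / /] }  — shift
  I5: { [X → / B . b] }  — shift
  I6: { [B → C . C C], [C → . + / /], [C → . X ,], [X → . , F +], [X → . / B b] }  — shift
  I7: { [C → X . ,] }  — shift
  I8: { [B → b . / C] }  — shift
  I9: { [B → b / . C], [C → . + / /], [C → . X ,], [X → . , F +], [X → . / B b] }  — shift
  I10: { [B → b / C .] }  — reduce
  I11: { [C → X , .] }  — reduce
  I12: { [B → C C . C], [C → . + / /], [C → . X ,], [X → . , F +], [X → . / B b] }  — shift
  I13: { [B → C C C .] }  — reduce
  I14: { [X → / B b .] }  — reduce
  I15: { [C → + / . /] }  — shift
  I16: { [C → + / / .] }  — reduce
  I17: { [F → / .] }  — reduce
  I18: { [X → , F . +] }  — shift
  I19: { [F → b . /] }  — shift
  I20: { [F → b / .] }  — reduce
  I21: { [X → , F + .] }  — reduce

No state contains more than one complete item.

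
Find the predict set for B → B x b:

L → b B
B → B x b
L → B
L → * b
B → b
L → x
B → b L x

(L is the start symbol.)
PREDICT(B → B x b) = (FIRST(RHS) \ {ε}) ∪ (FOLLOW(B) if ε ∈ FIRST(RHS), i.e. RHS ⇒* ε)
FIRST(B) = { 'b' }
FIRST(B x b) = { 'b' }
ε ∉ FIRST(B x b), so FOLLOW(B) is not added.
PREDICT(B → B x b) = { 'b' }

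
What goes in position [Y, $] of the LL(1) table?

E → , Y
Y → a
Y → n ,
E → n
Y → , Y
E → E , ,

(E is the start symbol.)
Empty (error entry)

To find M[Y, $], we find productions for Y where $ is in the predict set (PREDICT(N → α) = (FIRST(α) \ {ε}) ∪ (FOLLOW(N) if α ⇒* ε)).

Y → a: PREDICT = { 'a' }
Y → n ,: PREDICT = { 'n' }
Y → , Y: PREDICT = { ',' }

M[Y, $] is empty (no production applies)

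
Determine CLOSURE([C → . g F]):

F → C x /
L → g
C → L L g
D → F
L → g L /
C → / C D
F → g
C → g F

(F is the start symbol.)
{ [C → . g F] }

Start with: [C → . g F]
The dot precedes the terminal g, so nothing is added.

CLOSURE = { [C → . g F] }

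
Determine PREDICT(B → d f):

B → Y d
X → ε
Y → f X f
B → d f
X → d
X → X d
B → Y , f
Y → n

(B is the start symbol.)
{ 'd' }

PREDICT(B → d f) = (FIRST(RHS) \ {ε}) ∪ (FOLLOW(B) if ε ∈ FIRST(RHS), i.e. RHS ⇒* ε)
FIRST(d f) = { 'd' }
ε ∉ FIRST(d f), so FOLLOW(B) is not added.
PREDICT(B → d f) = { 'd' }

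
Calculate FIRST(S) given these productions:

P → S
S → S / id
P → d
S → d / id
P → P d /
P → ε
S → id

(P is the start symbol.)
To compute FIRST(S), examine every production with S on the left-hand side, reading each right-hand side left to right until a non-nullable symbol is reached.

From S → S / id:
  - S is the symbol being defined: contributes nothing new
    S is not nullable, so stop
From S → d / id:
  - d is a terminal: add 'd' and stop
From S → id:
  - id is a terminal: add 'id' and stop

Collecting: FIRST(S) = { 'd', 'id' }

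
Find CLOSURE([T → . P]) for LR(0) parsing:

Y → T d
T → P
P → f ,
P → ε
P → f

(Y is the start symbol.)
{ [P → . f ,], [P → . f], [P → .], [T → . P] }

Start with: [T → . P]
  [T → . P] has the dot before P: add [P → . f ,], [P → .], [P → . f]
No further items can be added.

CLOSURE = { [P → . f ,], [P → . f], [P → .], [T → . P] }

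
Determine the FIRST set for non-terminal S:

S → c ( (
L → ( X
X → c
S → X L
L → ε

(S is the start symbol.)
To compute FIRST(S), examine every production with S on the left-hand side, reading each right-hand side left to right until a non-nullable symbol is reached.

FIRST sets of the other non-terminals involved (by the same procedure, iterated to a fixed point):
  FIRST(X) = { 'c' }

From S → c ( (:
  - c is a terminal: add 'c' and stop
From S → X L:
  - X is a non-terminal: add FIRST(X) \ {ε} = { 'c' }
    X is not nullable, so stop

Collecting: FIRST(S) = { 'c' }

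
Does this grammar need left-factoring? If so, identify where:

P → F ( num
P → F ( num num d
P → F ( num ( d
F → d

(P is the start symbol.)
Yes, P has productions with common prefix 'F ( num'

Left-factoring is needed when two productions for the same non-terminal
share a common prefix on the right-hand side.

Productions for P:
  P → F ( num
  P → F ( num num d
  P → F ( num ( d

Found common prefix 'F ( num' in productions for P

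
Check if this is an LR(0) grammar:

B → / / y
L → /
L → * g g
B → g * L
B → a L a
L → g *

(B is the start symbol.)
Yes, the grammar is LR(0)

Augment with B' → B and build the canonical LR(0) collection (I0 = CLOSURE({[B' → . B]}), then GOTO on every symbol after a dot until no new states appear). It has 17 states:
  I0: { [B → . / / y], [B → . a L a], [B → . g * L], [B' → . B] }  — shift
  I1: { [B → / . / y] }  — shift
  I2: { [B' → B .] }  — accept
  I3: { [B → a . L a], [L → . * g g], [L → . /], [L → . g *] }  — shift
  I4: { [B → g . * L] }  — shift
  I5: { [B → g * . L], [L → . * g g], [L → . /], [L → . g *] }  — shift
  I6: { [L → * . g g] }  — shift
  I7: { [L → / .] }  — reduce
  I8: { [B → g * L .] }  — reduce
  I9: { [L → g . *] }  — shift
  I10: { [L → g * .] }  — reduce
  I11: { [L → * g . g] }  — shift
  I12: { [L → * g g .] }  — reduce
  I13: { [B → a L . a] }  — shift
  I14: { [B → a L a .] }  — reduce
  I15: { [B → / / . y] }  — shift
  I16: { [B → / / y .] }  — reduce

Every state is either a pure shift/goto state or contains exactly one complete item and nothing to shift — no conflicts. The grammar is LR(0).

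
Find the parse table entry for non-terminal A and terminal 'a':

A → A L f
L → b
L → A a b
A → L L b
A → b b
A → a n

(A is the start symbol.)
To find M[A, 'a'], we find productions for A where 'a' is in the predict set (PREDICT(N → α) = (FIRST(α) \ {ε}) ∪ (FOLLOW(N) if α ⇒* ε)).

Relevant sets:
  FIRST(A) = { 'a', 'b' }
  FIRST(L) = { 'a', 'b' }

A → A L f: PREDICT = { 'a', 'b' }
  'a' is in predict set, so this production goes in M[A, 'a']
A → L L b: PREDICT = { 'a', 'b' }
  'a' is in predict set, so this production goes in M[A, 'a']
A → b b: PREDICT = { 'b' }
A → a n: PREDICT = { 'a' }
  'a' is in predict set, so this production goes in M[A, 'a']

M[A, 'a'] = A → A L f, A → L L b, A → a n  (a multiply-defined cell — the grammar is not LL(1))

Answer: A → A L f, A → L L b, A → a n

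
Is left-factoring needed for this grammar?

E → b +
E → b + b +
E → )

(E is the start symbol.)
Left-factoring is needed when two productions for the same non-terminal
share a common prefix on the right-hand side.

Productions for E:
  E → b +
  E → b + b +
  E → )

Found common prefix 'b +' in productions for E

Answer: Yes, E has productions with common prefix 'b +'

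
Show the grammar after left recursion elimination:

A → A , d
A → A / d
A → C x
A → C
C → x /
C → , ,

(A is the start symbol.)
A is directly left-recursive. The standard transformation for
  A → A α₁ | ... | A α_m | β₁ | ... | β_n
is
  A  → β₁ A' | ... | β_n A'
  A' → α₁ A' | ... | α_m A' | ε

A → C x becomes A → C x A'
A → C becomes A → C A'
A → A , d becomes A' → , d A'
A → A / d becomes A' → / d A'
Add A' → ε

Productions for other non-terminals are unchanged:
  C → x /
  C → , ,

Resulting grammar:
A → C x A'
A → C A'
A' → , d A'
A' → / d A'
A' → ε
C → x /
C → , ,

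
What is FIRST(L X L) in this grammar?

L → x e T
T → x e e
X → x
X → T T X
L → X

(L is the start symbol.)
FIRST sets of the non-terminals involved (from the grammar, by fixed-point iteration):
  FIRST(L) = { 'x' }

To compute FIRST(L X L), process the symbols left to right:
Symbol L is a non-terminal. Add FIRST(L) \ {ε} = { 'x' }
L is not nullable (ε ∉ FIRST(L)), so stop here.
FIRST(L X L) = { 'x' }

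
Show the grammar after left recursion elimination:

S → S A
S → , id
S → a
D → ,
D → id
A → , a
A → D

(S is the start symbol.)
S is directly left-recursive. The standard transformation for
  A → A α₁ | ... | A α_m | β₁ | ... | β_n
is
  A  → β₁ A' | ... | β_n A'
  A' → α₁ A' | ... | α_m A' | ε

S → , id becomes S → , id S'
S → a becomes S → a S'
S → S A becomes S' → A S'
Add S' → ε

Productions for other non-terminals are unchanged:
  D → ,
  D → id
  A → , a
  A → D

Resulting grammar:
S → , id S'
S → a S'
S' → A S'
S' → ε
D → ,
D → id
A → , a
A → D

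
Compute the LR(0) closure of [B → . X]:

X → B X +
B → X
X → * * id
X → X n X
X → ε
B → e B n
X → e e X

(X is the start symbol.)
To compute CLOSURE, for each item [A → α.Bβ] where B is a non-terminal, add [B → .γ] for all productions B → γ; repeat for the newly added items until nothing changes.

Start with: [B → . X]
  [B → . X] has the dot before X: add [X → . B X +], [X → . * * id], [X → . X n X], [X → .], [X → . e e X]
  [X → . B X +] has the dot before B: add [B → . e B n]
No further items can be added.

CLOSURE = { [B → . X], [B → . e B n], [X → . * * id], [X → . B X +], [X → . X n X], [X → . e e X], [X → .] }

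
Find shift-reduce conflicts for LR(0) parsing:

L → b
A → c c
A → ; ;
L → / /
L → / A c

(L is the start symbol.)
A shift-reduce conflict occurs when an LR(0) state has both:
  - a complete (reduce) item [A → α .] (dot at the end), and
  - a shift item [B → β . c γ] (dot before a terminal).

Augment with L' → L and build the canonical LR(0) collection (I0 = CLOSURE({[L' → . L]}), then GOTO on every symbol after a dot until no new states appear). It has 11 states:
  I0: { [L → . / /], [L → . / A c], [L → . b], [L' → . L] }  — shift
  I1: { [A → . ; ;], [A → . c c], [L → / . /], [L → / . A c] }  — shift
  I2: { [L' → L .] }  — accept
  I3: { [L → b .] }  — reduce
  I4: { [L → / / .] }  — reduce
  I5: { [A → ; . ;] }  — shift
  I6: { [L → / A . c] }  — shift
  I7: { [A → c . c] }  — shift
  I8: { [A → c c .] }  — reduce
  I9: { [L → / A c .] }  — reduce
  I10: { [A → ; ; .] }  — reduce

No state contains both a complete item and a shift item.

Answer: No shift-reduce conflicts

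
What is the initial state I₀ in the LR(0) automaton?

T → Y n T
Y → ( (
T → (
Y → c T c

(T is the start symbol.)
First, augment the grammar with T' → T
I₀ = CLOSURE({ [T' → . T] }):
  [T' → . T] has the dot before T: add [T → . Y n T], [T → . (]
  [T → . Y n T] has the dot before Y: add [Y → . ( (], [Y → . c T c]
No further items can be added.

I₀ = { [T → . (], [T → . Y n T], [T' → . T], [Y → . ( (], [Y → . c T c] }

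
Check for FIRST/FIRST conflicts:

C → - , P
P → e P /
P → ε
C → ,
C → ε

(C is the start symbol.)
No FIRST/FIRST conflicts.

A FIRST/FIRST conflict occurs when two productions N → α and N → β for the same non-terminal have FIRST(α) ∩ FIRST(β) ≠ ∅ (with ε ∈ FIRST of a nullable right-hand side, so two nullable alternatives also conflict).

Productions for C:
  C → - , P: FIRST = { '-' }
  C → ,: FIRST = { ',' }
  C → ε: FIRST = { ε }
Productions for P:
  P → e P /: FIRST = { 'e' }
  P → ε: FIRST = { ε }

All alternatives of each non-terminal have pairwise disjoint FIRST sets.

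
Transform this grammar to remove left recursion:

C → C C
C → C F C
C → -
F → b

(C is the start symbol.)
C → - C'
C' → C C'
C' → F C C'
C' → ε
F → b

C is directly left-recursive. The standard transformation for
  A → A α₁ | ... | A α_m | β₁ | ... | β_n
is
  A  → β₁ A' | ... | β_n A'
  A' → α₁ A' | ... | α_m A' | ε

C → - becomes C → - C'
C → C C becomes C' → C C'
C → C F C becomes C' → F C C'
Add C' → ε

Productions for other non-terminals are unchanged:
  F → b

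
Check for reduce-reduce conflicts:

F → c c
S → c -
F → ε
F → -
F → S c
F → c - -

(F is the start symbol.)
Augment with F' → F and build the canonical LR(0) collection (I0 = CLOSURE({[F' → . F]}), then GOTO on every symbol after a dot until no new states appear). It has 9 states:
  I0: { [F → . -], [F → . S c], [F → . c - -], [F → . c c], [F → .], [F' → . F], [S → . c -] }  — shift, reduce
  I1: { [F → - .] }  — reduce
  I2: { [F' → F .] }  — accept
  I3: { [F → S . c] }  — shift
  I4: { [F → c . - -], [F → c . c], [S → c . -] }  — shift
  I5: { [F → c - . -], [S → c - .] }  — shift, reduce
  I6: { [F → c c .] }  — reduce
  I7: { [F → c - - .] }  — reduce
  I8: { [F → S c .] }  — reduce

No state contains more than one complete item.

Answer: No reduce-reduce conflicts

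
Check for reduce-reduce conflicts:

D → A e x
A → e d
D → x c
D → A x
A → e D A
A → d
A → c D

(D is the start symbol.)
A reduce-reduce conflict occurs when an LR(0) state has two complete items [A → α .] and [B → β .] — both call for a reduction, and with no lookahead the parser cannot choose between them.

Augment with D' → D and build the canonical LR(0) collection (I0 = CLOSURE({[D' → . D]}), then GOTO on every symbol after a dot until no new states appear). It has 15 states:
  I0: { [A → . c D], [A → . d], [A → . e D A], [A → . e d], [D → . A e x], [D → . A x], [D → . x c], [D' → . D] }  — shift
  I1: { [D → A . e x], [D → A . x] }  — shift
  I2: { [D' → D .] }  — accept
  I3: { [A → . c D], [A → . d], [A → . e D A], [A → . e d], [A → c . D], [D → . A e x], [D → . A x], [D → . x c] }  — shift
  I4: { [A → d .] }  — reduce
  I5: { [A → . c D], [A → . d], [A → . e D A], [A → . e d], [A → e . D A], [A → e . d], [D → . A e x], [D → . A x], [D → . x c] }  — shift
  I6: { [D → x . c] }  — shift
  I7: { [D → x c .] }  — reduce
  I8: { [A → . c D], [A → . d], [A → . e D A], [A → . e d], [A → e D . A] }  — shift
  I9: { [A → d .], [A → e d .] }  — 2 reduces
  I10: { [A → e D A .] }  — reduce
  I11: { [A → c D .] }  — reduce
  I12: { [D → A e . x] }  — shift
  I13: { [D → A x .] }  — reduce
  I14: { [D → A e x .] }  — reduce

I9 contains complete items [A → d .], [A → e d .] — reduce-reduce conflict.

Answer: Yes — I9: [A → d .] vs [A → e d .]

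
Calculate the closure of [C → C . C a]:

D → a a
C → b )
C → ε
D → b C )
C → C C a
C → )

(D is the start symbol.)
{ [C → . )], [C → . C C a], [C → . b )], [C → .], [C → C . C a] }

To compute CLOSURE, for each item [A → α.Bβ] where B is a non-terminal, add [B → .γ] for all productions B → γ; repeat for the newly added items until nothing changes.

Start with: [C → C . C a]
  [C → C . C a] has the dot before C: add [C → . b )], [C → .], [C → . C C a], [C → . )]
No further items can be added.

CLOSURE = { [C → . )], [C → . C C a], [C → . b )], [C → .], [C → C . C a] }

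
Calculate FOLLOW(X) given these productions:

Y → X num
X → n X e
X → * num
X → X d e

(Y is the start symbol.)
{ 'd', 'e', 'num' }

To compute FOLLOW(X), find every occurrence of X on a right-hand side N → α X β: add FIRST(β) \ {ε}, and if β is empty or nullable also add FOLLOW(N). Iterate to a fixed point.

In Y → X num: X is followed by num, add FIRST(num) \ {ε} = { 'num' }
In X → n X e: X is followed by e, add FIRST(e) \ {ε} = { 'e' }
In X → X d e: X is followed by d e, add FIRST(d e) \ {ε} = { 'd' }

Taking the union: FOLLOW(X) = { 'd', 'e', 'num' }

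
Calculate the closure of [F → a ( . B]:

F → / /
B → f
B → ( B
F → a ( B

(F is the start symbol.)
To compute CLOSURE, for each item [A → α.Bβ] where B is a non-terminal, add [B → .γ] for all productions B → γ; repeat for the newly added items until nothing changes.

Start with: [F → a ( . B]
  [F → a ( . B] has the dot before B: add [B → . f], [B → . ( B]
No further items can be added.

CLOSURE = { [B → . ( B], [B → . f], [F → a ( . B] }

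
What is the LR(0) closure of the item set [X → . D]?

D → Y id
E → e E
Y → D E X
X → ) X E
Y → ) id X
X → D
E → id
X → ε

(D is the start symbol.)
To compute CLOSURE, for each item [A → α.Bβ] where B is a non-terminal, add [B → .γ] for all productions B → γ; repeat for the newly added items until nothing changes.

Start with: [X → . D]
  [X → . D] has the dot before D: add [D → . Y id]
  [D → . Y id] has the dot before Y: add [Y → . D E X], [Y → . ) id X]
No further items can be added.

CLOSURE = { [D → . Y id], [X → . D], [Y → . ) id X], [Y → . D E X] }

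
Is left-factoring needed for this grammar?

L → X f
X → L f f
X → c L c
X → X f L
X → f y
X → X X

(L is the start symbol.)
Yes, X has productions with common prefix 'X'

Left-factoring is needed when two productions for the same non-terminal
share a common prefix on the right-hand side.

Productions for X:
  X → L f f
  X → c L c
  X → X f L
  X → f y
  X → X X

Found common prefix 'X' in productions for X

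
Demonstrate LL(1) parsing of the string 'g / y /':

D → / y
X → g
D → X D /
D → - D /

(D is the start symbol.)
Stack is shown with the top on the left.

Stack    Input      Action
--------------------------
D $      g / y / $  output D → X D /
X D / $  g / y / $  output X → g
g D / $  g / y / $  match 'g'
D / $    / y / $    output D → / y
/ y / $  / y / $    match '/'
y / $    y / $      match 'y'
/ $      / $        match '/'
$        $          accept

The string is accepted.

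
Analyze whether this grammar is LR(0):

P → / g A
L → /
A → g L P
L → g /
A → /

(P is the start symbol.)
Yes, the grammar is LR(0)

A grammar is LR(0) if no state in the canonical LR(0) collection has:
  - both a shift item (dot before a terminal) and a complete item (shift-reduce conflict), or
  - two or more complete items (reduce-reduce conflict; the accept item [P' → P .] counts as a complete item here).

Augment with P' → P and build the canonical LR(0) collection (I0 = CLOSURE({[P' → . P]}), then GOTO on every symbol after a dot until no new states appear). It has 12 states:
  I0: { [P → . / g A], [P' → . P] }  — shift
  I1: { [P → / . g A] }  — shift
  I2: { [P' → P .] }  — accept
  I3: { [A → . /], [A → . g L P], [P → / g . A] }  — shift
  I4: { [A → / .] }  — reduce
  I5: { [P → / g A .] }  — reduce
  I6: { [A → g . L P], [L → . /], [L → . g /] }  — shift
  I7: { [L → / .] }  — reduce
  I8: { [A → g L . P], [P → . / g A] }  — shift
  I9: { [L → g . /] }  — shift
  I10: { [L → g / .] }  — reduce
  I11: { [A → g L P .] }  — reduce

Every state is either a pure shift/goto state or contains exactly one complete item and nothing to shift — no conflicts. The grammar is LR(0).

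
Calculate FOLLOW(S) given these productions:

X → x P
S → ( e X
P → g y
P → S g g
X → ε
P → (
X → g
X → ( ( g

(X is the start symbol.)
To compute FOLLOW(S), find every occurrence of S on a right-hand side N → α S β: add FIRST(β) \ {ε}, and if β is empty or nullable also add FOLLOW(N). Iterate to a fixed point.

In P → S g g: S is followed by g g, add FIRST(g g) \ {ε} = { 'g' }

Taking the union: FOLLOW(S) = { 'g' }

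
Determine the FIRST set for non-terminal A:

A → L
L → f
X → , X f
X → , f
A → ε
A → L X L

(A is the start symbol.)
{ 'f', ε }

To compute FIRST(A), examine every production with A on the left-hand side, reading each right-hand side left to right until a non-nullable symbol is reached.

FIRST sets of the other non-terminals involved (by the same procedure, iterated to a fixed point):
  FIRST(L) = { 'f' }

From A → L:
  - L is a non-terminal: add FIRST(L) \ {ε} = { 'f' }
    L is not nullable, so stop
From A → ε:
  - ε-production, so ε ∈ FIRST(A)
From A → L X L:
  - L is a non-terminal: add FIRST(L) \ {ε} = { 'f' }
    L is not nullable, so stop

Collecting: FIRST(A) = { 'f', ε }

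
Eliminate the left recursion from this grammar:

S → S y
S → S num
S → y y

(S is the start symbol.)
S → y y S'
S' → y S'
S' → num S'
S' → ε

S is directly left-recursive. The standard transformation for
  A → A α₁ | ... | A α_m | β₁ | ... | β_n
is
  A  → β₁ A' | ... | β_n A'
  A' → α₁ A' | ... | α_m A' | ε

S → y y becomes S → y y S'
S → S y becomes S' → y S'
S → S num becomes S' → num S'
Add S' → ε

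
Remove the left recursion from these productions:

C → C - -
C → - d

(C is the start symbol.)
C → - d C'
C' → - - C'
C' → ε

C is directly left-recursive. The standard transformation for
  A → A α₁ | ... | A α_m | β₁ | ... | β_n
is
  A  → β₁ A' | ... | β_n A'
  A' → α₁ A' | ... | α_m A' | ε

C → - d becomes C → - d C'
C → C - - becomes C' → - - C'
Add C' → ε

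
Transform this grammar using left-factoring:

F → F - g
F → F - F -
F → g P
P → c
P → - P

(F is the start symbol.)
F → F - F'
F' → g
F' → F -
F → g P
P → c
P → - P

Left-factoring transforms A → αβ₁ | αβ₂ into A → αA' and A' → β₁ | β₂
(α is the longest common prefix among the alternatives). Repeat until
no nonterminal has two alternatives with a common prefix.

Round 1: F has alternatives sharing prefix 'F -'. Introduce F': F → F - F'
  Add: F' → g
  Add: F' → F -

No remaining common prefixes — done.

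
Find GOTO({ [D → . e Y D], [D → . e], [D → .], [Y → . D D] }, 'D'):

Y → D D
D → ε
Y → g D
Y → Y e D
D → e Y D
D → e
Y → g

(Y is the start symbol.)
GOTO(I, 'D') = CLOSURE({ [A → αX.β] : [A → α.Xβ] ∈ I, X = 'D' })

Items with dot before 'D', with the dot advanced:
  [Y → . D D] → [Y → D . D]
Closure of the advanced items:
  [Y → D . D] has the dot before D: add [D → .], [D → . e Y D], [D → . e]

GOTO = { [D → . e Y D], [D → . e], [D → .], [Y → D . D] }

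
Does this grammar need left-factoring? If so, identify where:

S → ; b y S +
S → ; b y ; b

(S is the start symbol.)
Left-factoring is needed when two productions for the same non-terminal
share a common prefix on the right-hand side.

Productions for S:
  S → ; b y S +
  S → ; b y ; b

Found common prefix '; b y' in productions for S

Answer: Yes, S has productions with common prefix '; b y'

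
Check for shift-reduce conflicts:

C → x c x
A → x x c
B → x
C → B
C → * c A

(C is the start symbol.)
Yes — I4: [B → x .] vs [C → x . c x]

A shift-reduce conflict occurs when an LR(0) state has both:
  - a complete (reduce) item [A → α .] (dot at the end), and
  - a shift item [B → β . c γ] (dot before a terminal).

Augment with C' → C and build the canonical LR(0) collection (I0 = CLOSURE({[C' → . C]}), then GOTO on every symbol after a dot until no new states appear). It has 12 states:
  I0: { [B → . x], [C → . * c A], [C → . B], [C → . x c x], [C' → . C] }  — shift
  I1: { [C → * . c A] }  — shift
  I2: { [C → B .] }  — reduce
  I3: { [C' → C .] }  — accept
  I4: { [B → x .], [C → x . c x] }  — shift, reduce
  I5: { [C → x c . x] }  — shift
  I6: { [C → x c x .] }  — reduce
  I7: { [A → . x x c], [C → * c . A] }  — shift
  I8: { [C → * c A .] }  — reduce
  I9: { [A → x . x c] }  — shift
  I10: { [A → x x . c] }  — shift
  I11: { [A → x x c .] }  — reduce

I4 contains reduce item [B → x .] and shift item [C → x . c x] — shift-reduce conflict.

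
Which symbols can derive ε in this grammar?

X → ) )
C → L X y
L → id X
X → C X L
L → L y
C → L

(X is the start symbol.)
None

There are no ε-productions, so no non-terminal can derive ε.
No non-terminals are nullable.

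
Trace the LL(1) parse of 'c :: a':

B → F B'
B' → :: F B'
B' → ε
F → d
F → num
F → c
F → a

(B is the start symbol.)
Stack is shown with the top on the left.

Stack      Input     Action
---------------------------
B $        c :: a $  output B → F B'
F B' $     c :: a $  output F → c
c B' $     c :: a $  match 'c'
B' $       :: a $    output B' → :: F B'
:: F B' $  :: a $    match '::'
F B' $     a $       output F → a
a B' $     a $       match 'a'
B' $       $         output B' → ε
$          $         accept

The string is accepted.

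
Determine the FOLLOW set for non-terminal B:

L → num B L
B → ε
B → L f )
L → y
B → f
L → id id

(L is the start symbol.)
{ 'id', 'num', 'y' }

To compute FOLLOW(B), find every occurrence of B on a right-hand side N → α B β: add FIRST(β) \ {ε}, and if β is empty or nullable also add FOLLOW(N). Iterate to a fixed point.

In L → num B L: B is followed by L, add FIRST(L) \ {ε} = { 'id', 'num', 'y' }

Taking the union: FOLLOW(B) = { 'id', 'num', 'y' }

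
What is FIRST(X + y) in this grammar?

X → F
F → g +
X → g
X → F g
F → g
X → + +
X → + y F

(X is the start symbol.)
FIRST sets of the non-terminals involved (from the grammar, by fixed-point iteration):
  FIRST(X) = { '+', 'g' }

To compute FIRST(X + y), process the symbols left to right:
Symbol X is a non-terminal. Add FIRST(X) \ {ε} = { '+', 'g' }
X is not nullable (ε ∉ FIRST(X)), so stop here.
FIRST(X + y) = { '+', 'g' }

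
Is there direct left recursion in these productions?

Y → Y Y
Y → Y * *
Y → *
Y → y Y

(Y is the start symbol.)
Yes, Y is left-recursive

Direct left recursion occurs when N → N α for some non-terminal N (the right-hand side begins with the left-hand side itself).

Y → Y Y: LEFT RECURSIVE (starts with Y)
Y → Y * *: LEFT RECURSIVE (starts with Y)
Y → *: starts with '*'
Y → y Y: starts with y

The grammar has direct left recursion on: Y.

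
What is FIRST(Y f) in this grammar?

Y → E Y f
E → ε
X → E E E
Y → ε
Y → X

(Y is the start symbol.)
{ 'f' }

FIRST sets of the non-terminals involved (from the grammar, by fixed-point iteration):
  FIRST(Y) = { 'f', ε }

To compute FIRST(Y f), process the symbols left to right:
Symbol Y is a non-terminal. Add FIRST(Y) \ {ε} = { 'f' }
Y is nullable (ε ∈ FIRST(Y)), continue to the next symbol.
Symbol f is a terminal. Add 'f' and stop.
FIRST(Y f) = { 'f' }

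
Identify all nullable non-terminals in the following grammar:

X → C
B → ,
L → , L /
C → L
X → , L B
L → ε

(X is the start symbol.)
ε-productions: L → ε
So L is immediately nullable.
C → L: every symbol on the right is nullable, so C is nullable too.
X → C: every symbol on the right is nullable, so X is nullable too.
No further non-terminal can be added: every production for the remaining non-terminals contains a terminal or a non-nullable non-terminal.
Nullable = { 'C', 'L', 'X' }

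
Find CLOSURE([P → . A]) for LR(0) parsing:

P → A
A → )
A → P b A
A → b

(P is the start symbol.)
To compute CLOSURE, for each item [A → α.Bβ] where B is a non-terminal, add [B → .γ] for all productions B → γ; repeat for the newly added items until nothing changes.

Start with: [P → . A]
  [P → . A] has the dot before A: add [A → . )], [A → . P b A], [A → . b]
  [A → . P b A] has the dot before P: all P-items already present
No further items can be added.

CLOSURE = { [A → . )], [A → . P b A], [A → . b], [P → . A] }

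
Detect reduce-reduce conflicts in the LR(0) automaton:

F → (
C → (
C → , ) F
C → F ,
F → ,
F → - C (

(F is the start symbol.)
Yes — I5: [C → ( .] vs [F → ( .]

A reduce-reduce conflict occurs when an LR(0) state has two complete items [A → α .] and [B → β .] — both call for a reduction, and with no lookahead the parser cannot choose between them.

Augment with F' → F and build the canonical LR(0) collection (I0 = CLOSURE({[F' → . F]}), then GOTO on every symbol after a dot until no new states appear). It has 13 states:
  I0: { [F → . (], [F → . ,], [F → . - C (], [F' → . F] }  — shift
  I1: { [F → ( .] }  — reduce
  I2: { [F → , .] }  — reduce
  I3: { [C → . (], [C → . , ) F], [C → . F ,], [F → - . C (], [F → . (], [F → . ,], [F → . - C (] }  — shift
  I4: { [F' → F .] }  — accept
  I5: { [C → ( .], [F → ( .] }  — 2 reduces
  I6: { [C → , . ) F], [F → , .] }  — shift, reduce
  I7: { [F → - C . (] }  — shift
  I8: { [C → F . ,] }  — shift
  I9: { [C → F , .] }  — reduce
  I10: { [F → - C ( .] }  — reduce
  I11: { [C → , ) . F], [F → . (], [F → . ,], [F → . - C (] }  — shift
  I12: { [C → , ) F .] }  — reduce

I5 contains complete items [C → ( .], [F → ( .] — reduce-reduce conflict.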